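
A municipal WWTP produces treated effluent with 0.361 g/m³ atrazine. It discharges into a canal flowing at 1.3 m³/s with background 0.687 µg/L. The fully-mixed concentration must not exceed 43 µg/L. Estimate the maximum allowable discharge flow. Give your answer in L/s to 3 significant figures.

173 L/s

0.687 µg/L = 0.000687 mg/L.
43 µg/L = 0.043 mg/L.
Mass balance at complete mixing: C_std·(Q_w + Q_r) = Q_w·C_e + Q_r·C_b.
Rearranging, Q_w = Q_r·(C_std − C_b)/(C_e − C_std) = 1.3·(0.043 − 0.000687) / (0.361 − 0.043) = 0.173 m³/s.
= 173 L/s.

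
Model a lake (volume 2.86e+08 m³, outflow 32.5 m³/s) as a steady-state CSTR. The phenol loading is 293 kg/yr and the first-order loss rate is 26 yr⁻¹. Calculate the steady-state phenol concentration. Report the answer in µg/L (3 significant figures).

Outflow Q = 32.5 m³/s × 3.156e+07 s/yr = 1.026e+09 m³/yr.
Steady-state CSTR mass balance: W = Q·C + k·V·C, so C = W/(Q + kV).
Q + kV = 1.026e+09 + 26·2.86e+08 = 8.462e+09 m³/yr.
C = 293/8.462e+09 = 3.463e-08 kg/m³ = 3.463e-05 mg/L = 0.03463 µg/L.

0.0346 µg/L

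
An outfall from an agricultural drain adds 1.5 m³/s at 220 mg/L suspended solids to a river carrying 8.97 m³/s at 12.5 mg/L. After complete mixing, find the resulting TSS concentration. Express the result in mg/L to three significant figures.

Conservation of mass across the mixing zone: C = (1.5·220 + 8.97·12.5) / (1.5 + 8.97) = 442.1/10.47 = 42.23 mg/L.

42.2 mg/L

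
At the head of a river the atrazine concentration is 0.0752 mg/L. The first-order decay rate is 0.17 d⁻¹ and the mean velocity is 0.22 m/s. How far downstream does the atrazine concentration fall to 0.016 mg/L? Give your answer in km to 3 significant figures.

173 km

From C = C₀·e^(−kt), t = ln(C₀/C)/k = ln(0.0752/0.016)/0.17 = 1.548/0.17 = 9.103 d.
Distance = v·t = 0.22 m/s × 7.865e+05 s = 1.73e+05 m = 173 km.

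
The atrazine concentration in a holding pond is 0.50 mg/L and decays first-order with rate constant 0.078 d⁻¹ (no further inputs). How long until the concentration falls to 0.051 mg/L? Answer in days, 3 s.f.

t = ln(C₀/C)/k = ln(0.50/0.051)/0.078 = 2.283/0.078 = 29.27 d.

29.3 d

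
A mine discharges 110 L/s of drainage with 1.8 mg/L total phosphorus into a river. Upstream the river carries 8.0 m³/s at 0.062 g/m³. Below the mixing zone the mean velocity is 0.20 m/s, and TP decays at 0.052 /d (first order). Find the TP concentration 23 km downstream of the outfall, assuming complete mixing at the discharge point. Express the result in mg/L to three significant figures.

0.0799 mg/L

110 L/s = 0.11 m³/s.
After complete mixing, C₀ = (0.11·1.8 + 8·0.062) / 8.11 = 0.08557 mg/L.
Travel time t = 2.3e+04 m / 0.20 m/s = 1.15e+05 s = 1.331 d.
C = 0.08557·exp(−0.052·1.331) = 0.08557·0.9331 = 0.07985 mg/L.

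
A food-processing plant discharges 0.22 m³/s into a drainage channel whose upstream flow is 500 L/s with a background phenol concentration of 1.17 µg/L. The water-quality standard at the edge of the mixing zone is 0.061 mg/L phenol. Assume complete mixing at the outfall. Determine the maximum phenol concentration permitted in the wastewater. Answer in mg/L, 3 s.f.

500 L/s = 0.5 m³/s.
1.17 µg/L = 0.00117 mg/L.
Mass balance: 0.061·0.72 = 0.22·Cₑ + 0.5·0.00117.
Cₑ = (0.04392 − 0.000585) / 0.22 = 0.197 mg/L.

0.197 mg/L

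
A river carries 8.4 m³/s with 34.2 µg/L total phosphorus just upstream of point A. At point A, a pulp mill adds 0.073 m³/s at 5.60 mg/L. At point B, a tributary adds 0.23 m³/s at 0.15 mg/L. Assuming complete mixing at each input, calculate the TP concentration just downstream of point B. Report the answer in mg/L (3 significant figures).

0.0839 mg/L

34.2 µg/L = 0.0342 mg/L.
After input A: C = (8.4·0.0342 + 0.073·5.6) / 8.473 = 0.08215 mg/L.
After input B: C = (8.473·0.08215 + 0.23·0.15) / 8.703 = 0.08395 mg/L.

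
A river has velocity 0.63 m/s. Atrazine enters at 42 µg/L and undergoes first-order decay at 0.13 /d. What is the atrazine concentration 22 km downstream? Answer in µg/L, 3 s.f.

Travel time t = 22 km / 0.63 m/s = 2.2e+04/0.63 = 3.492e+04 s = 0.4042 d.
First-order decay: C = 42·exp(−0.13·0.4042) = 42·0.9488 = 39.85 µg/L.

39.9 µg/L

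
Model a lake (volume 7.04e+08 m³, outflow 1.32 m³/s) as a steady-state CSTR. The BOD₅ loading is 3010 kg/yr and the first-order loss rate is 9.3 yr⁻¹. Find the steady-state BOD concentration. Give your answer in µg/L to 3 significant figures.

0.457 µg/L

Outflow Q = 1.32 m³/s × 3.156e+07 s/yr = 4.166e+07 m³/yr.
Steady-state CSTR mass balance: W = Q·C + k·V·C, so C = W/(Q + kV).
Q + kV = 4.166e+07 + 9.3·7.04e+08 = 6.589e+09 m³/yr.
C = 3010/6.589e+09 = 4.568e-07 kg/m³ = 0.0004568 mg/L = 0.4568 µg/L.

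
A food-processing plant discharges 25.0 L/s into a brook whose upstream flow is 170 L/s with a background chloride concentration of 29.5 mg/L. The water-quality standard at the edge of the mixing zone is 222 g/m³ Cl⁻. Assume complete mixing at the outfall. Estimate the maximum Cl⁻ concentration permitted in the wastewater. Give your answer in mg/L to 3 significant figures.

1530 mg/L

25.0 L/s = 0.025 m³/s.
170 L/s = 0.17 m³/s.
Mass balance: 222·0.195 = 0.025·Cₑ + 0.17·29.5.
Cₑ = (43.29 − 5.015) / 0.025 = 1531 mg/L.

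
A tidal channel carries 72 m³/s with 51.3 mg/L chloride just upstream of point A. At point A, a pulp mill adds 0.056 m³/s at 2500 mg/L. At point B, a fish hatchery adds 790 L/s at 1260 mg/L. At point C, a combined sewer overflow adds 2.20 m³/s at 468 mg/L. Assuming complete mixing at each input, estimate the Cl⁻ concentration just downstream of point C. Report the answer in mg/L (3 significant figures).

After input A: C = (72·51.3 + 0.056·2500) / 72.06 = 53.2 mg/L.
790 L/s = 0.79 m³/s.
After input B: C = (72.06·53.2 + 0.79·1260) / 72.85 = 66.29 mg/L.
After input C: C = (72.85·66.29 + 2.2·468) / 75.05 = 78.07 mg/L.

78.1 mg/L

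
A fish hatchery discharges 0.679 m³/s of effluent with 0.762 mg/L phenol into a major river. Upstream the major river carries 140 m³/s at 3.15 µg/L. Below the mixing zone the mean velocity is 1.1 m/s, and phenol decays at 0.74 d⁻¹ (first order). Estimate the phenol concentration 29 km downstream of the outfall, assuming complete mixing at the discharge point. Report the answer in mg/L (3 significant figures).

0.00544 mg/L

3.15 µg/L = 0.00315 mg/L.
After complete mixing, C₀ = (0.679·0.762 + 140·0.00315) / 140.7 = 0.006813 mg/L.
Travel time t = 2.9e+04 m / 1.1 m/s = 2.636e+04 s = 0.3051 d.
C = 0.006813·exp(−0.74·0.3051) = 0.006813·0.7979 = 0.005436 mg/L.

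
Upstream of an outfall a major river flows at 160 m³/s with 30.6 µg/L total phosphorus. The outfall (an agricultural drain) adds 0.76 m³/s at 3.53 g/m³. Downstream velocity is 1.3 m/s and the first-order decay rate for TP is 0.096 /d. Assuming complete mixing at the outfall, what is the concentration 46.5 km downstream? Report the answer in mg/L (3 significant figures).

0.0453 mg/L

30.6 µg/L = 0.0306 mg/L.
After complete mixing, C₀ = (0.76·3.53 + 160·0.0306) / 160.8 = 0.04714 mg/L.
Travel time t = 4.65e+04 m / 1.3 m/s = 3.577e+04 s = 0.414 d.
C = 0.04714·exp(−0.096·0.414) = 0.04714·0.961 = 0.04531 mg/L.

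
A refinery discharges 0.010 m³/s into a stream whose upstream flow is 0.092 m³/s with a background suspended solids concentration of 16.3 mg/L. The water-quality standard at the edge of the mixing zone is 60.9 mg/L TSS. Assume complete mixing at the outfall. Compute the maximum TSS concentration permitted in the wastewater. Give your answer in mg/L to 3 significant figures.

471 mg/L

Mass balance: 60.9·0.102 = 0.01·Cₑ + 0.092·16.3.
Cₑ = (6.212 − 1.5) / 0.01 = 471.2 mg/L.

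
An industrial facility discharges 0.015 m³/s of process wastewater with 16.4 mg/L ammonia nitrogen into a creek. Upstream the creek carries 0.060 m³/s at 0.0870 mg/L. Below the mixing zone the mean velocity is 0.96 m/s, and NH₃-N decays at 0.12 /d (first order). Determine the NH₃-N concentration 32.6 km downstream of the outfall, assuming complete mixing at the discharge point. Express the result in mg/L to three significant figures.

3.20 mg/L

After complete mixing, C₀ = (0.015·16.4 + 0.06·0.087) / 0.075 = 3.35 mg/L.
Travel time t = 3.26e+04 m / 0.96 m/s = 3.396e+04 s = 0.393 d.
C = 3.35·exp(−0.12·0.393) = 3.35·0.9539 = 3.195 mg/L.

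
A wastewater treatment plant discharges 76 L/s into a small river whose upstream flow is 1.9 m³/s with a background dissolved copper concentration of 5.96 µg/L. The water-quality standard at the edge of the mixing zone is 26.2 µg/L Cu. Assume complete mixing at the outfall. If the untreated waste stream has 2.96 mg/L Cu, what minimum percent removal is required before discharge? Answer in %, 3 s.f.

82.0 %

76 L/s = 0.076 m³/s.
5.96 µg/L = 0.00596 mg/L.
26.2 µg/L = 0.0262 mg/L.
Mass balance: 0.0262·1.976 = 0.076·Cₑ + 1.9·0.00596.
Cₑ = (0.05177 − 0.01132) / 0.076 = 0.5322 mg/L.
Required removal = 1 − 0.5322/2.96 = 82.02 %.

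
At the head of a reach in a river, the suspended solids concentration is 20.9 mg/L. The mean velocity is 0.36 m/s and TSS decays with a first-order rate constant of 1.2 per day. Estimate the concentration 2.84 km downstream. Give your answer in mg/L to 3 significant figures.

Travel time t = 2.84 km / 0.36 m/s = 2840/0.36 = 7889 s = 0.09131 d.
First-order decay: C = 20.9·exp(−1.2·0.09131) = 20.9·0.8962 = 18.73 mg/L.

18.7 mg/L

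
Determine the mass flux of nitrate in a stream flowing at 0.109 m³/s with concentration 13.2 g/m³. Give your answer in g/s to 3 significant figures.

Mass flux = Q·C = 0.109 m³/s × 13.2 g/m³ = 1.439 g/s.

1.44 g/s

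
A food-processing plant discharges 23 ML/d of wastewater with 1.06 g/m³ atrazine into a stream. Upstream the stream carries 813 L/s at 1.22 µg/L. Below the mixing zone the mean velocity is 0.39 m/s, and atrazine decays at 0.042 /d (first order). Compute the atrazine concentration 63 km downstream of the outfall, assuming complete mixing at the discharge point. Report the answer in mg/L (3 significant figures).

0.243 mg/L

23 ML/d = 0.2662 m³/s.
813 L/s = 0.813 m³/s.
1.22 µg/L = 0.00122 mg/L.
After complete mixing, C₀ = (0.2662·1.06 + 0.813·0.00122) / 1.079 = 0.2624 mg/L.
Travel time t = 6.3e+04 m / 0.39 m/s = 1.615e+05 s = 1.87 d.
C = 0.2624·exp(−0.042·1.87) = 0.2624·0.9245 = 0.2426 mg/L.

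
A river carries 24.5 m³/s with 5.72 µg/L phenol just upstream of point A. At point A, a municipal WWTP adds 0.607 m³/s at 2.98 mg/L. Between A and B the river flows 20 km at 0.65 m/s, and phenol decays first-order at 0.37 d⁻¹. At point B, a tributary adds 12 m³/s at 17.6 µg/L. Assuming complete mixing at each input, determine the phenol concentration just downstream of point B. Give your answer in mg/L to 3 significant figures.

0.0517 mg/L

5.72 µg/L = 0.00572 mg/L.
After input A: C = (24.5·0.00572 + 0.607·2.98) / 25.11 = 0.07763 mg/L.
Over the 20 km reach to input B (t = 3.077e+04 s = 0.3561 d), decay gives C = 0.07763·exp(−0.37·0.3561) = 0.06804 mg/L.
17.6 µg/L = 0.0176 mg/L.
After input B: C = (25.11·0.06804 + 12·0.0176) / 37.11 = 0.05173 mg/L.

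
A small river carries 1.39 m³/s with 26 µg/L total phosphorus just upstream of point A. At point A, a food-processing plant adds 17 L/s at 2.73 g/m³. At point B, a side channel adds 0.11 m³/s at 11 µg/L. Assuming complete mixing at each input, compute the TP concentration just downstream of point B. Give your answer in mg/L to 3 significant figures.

26 µg/L = 0.026 mg/L.
17 L/s = 0.017 m³/s.
After input A: C = (1.39·0.026 + 0.017·2.73) / 1.407 = 0.05867 mg/L.
11 µg/L = 0.011 mg/L.
After input B: C = (1.407·0.05867 + 0.11·0.011) / 1.517 = 0.05521 mg/L.

0.0552 mg/L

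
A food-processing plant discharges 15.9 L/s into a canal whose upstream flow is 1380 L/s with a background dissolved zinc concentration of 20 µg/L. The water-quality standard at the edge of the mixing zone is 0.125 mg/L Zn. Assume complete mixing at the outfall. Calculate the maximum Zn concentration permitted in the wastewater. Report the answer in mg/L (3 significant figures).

15.9 L/s = 0.0159 m³/s.
1380 L/s = 1.38 m³/s.
20 µg/L = 0.02 mg/L.
Mass balance: 0.125·1.396 = 0.0159·Cₑ + 1.38·0.02.
Cₑ = (0.1745 − 0.0276) / 0.0159 = 9.238 mg/L.

9.24 mg/L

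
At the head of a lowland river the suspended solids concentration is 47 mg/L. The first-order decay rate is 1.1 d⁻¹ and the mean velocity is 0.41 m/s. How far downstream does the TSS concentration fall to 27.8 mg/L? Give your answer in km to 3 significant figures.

16.9 km

From C = C₀·e^(−kt), t = ln(C₀/C)/k = ln(47/27.8)/1.1 = 0.5251/1.1 = 0.4774 d.
Distance = v·t = 0.41 m/s × 4.125e+04 s = 1.691e+04 m = 16.91 km.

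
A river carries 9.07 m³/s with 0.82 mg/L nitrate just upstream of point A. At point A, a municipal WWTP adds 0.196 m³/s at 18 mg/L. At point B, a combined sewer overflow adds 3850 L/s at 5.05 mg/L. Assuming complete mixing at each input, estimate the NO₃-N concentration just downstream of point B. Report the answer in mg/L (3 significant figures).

After input A: C = (9.07·0.82 + 0.196·18) / 9.266 = 1.183 mg/L.
3850 L/s = 3.85 m³/s.
After input B: C = (9.266·1.183 + 3.85·5.05) / 13.12 = 2.318 mg/L.

2.32 mg/L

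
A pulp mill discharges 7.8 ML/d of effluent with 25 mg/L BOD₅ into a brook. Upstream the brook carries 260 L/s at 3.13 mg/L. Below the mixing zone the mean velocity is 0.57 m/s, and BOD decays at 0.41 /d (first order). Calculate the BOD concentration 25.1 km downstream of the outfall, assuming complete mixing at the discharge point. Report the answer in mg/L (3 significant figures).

7.8 ML/d = 0.09028 m³/s.
260 L/s = 0.26 m³/s.
After complete mixing, C₀ = (0.09028·25 + 0.26·3.13) / 0.3503 = 8.767 mg/L.
Travel time t = 2.51e+04 m / 0.57 m/s = 4.404e+04 s = 0.5097 d.
C = 8.767·exp(−0.41·0.5097) = 8.767·0.8114 = 7.113 mg/L.

7.11 mg/L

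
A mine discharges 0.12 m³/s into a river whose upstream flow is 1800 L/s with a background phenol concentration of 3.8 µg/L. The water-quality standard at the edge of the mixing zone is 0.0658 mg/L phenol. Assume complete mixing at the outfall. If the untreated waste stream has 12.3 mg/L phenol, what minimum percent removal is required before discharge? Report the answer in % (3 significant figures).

91.9 %

1800 L/s = 1.8 m³/s.
3.8 µg/L = 0.0038 mg/L.
Mass balance: 0.0658·1.92 = 0.12·Cₑ + 1.8·0.0038.
Cₑ = (0.1263 − 0.00684) / 0.12 = 0.9958 mg/L.
Required removal = 1 − 0.9958/12.3 = 91.9 %.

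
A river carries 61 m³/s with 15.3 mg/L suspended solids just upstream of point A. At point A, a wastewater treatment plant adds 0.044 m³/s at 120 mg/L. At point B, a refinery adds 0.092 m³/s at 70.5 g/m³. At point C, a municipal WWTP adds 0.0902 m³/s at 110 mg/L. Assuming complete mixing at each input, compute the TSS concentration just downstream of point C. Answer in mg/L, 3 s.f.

15.6 mg/L

After input A: C = (61·15.3 + 0.044·120) / 61.04 = 15.38 mg/L.
After input B: C = (61.04·15.38 + 0.092·70.5) / 61.14 = 15.46 mg/L.
After input C: C = (61.14·15.46 + 0.0902·110) / 61.23 = 15.6 mg/L.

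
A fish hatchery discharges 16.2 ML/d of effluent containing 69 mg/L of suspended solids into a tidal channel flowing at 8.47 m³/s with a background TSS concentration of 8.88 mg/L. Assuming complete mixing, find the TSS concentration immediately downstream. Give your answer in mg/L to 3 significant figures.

10.2 mg/L

16.2 ML/d = 0.1875 m³/s.
Flow-weighted mixing gives C = (0.1875·69 + 8.47·8.88) / (0.1875 + 8.47) = 88.15/8.658 = 10.18 mg/L.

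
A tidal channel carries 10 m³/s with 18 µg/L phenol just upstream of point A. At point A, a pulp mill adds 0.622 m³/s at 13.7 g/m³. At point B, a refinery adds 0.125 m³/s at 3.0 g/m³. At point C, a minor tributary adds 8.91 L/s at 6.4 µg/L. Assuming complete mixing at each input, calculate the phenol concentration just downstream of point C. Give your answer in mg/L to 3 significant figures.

18 µg/L = 0.018 mg/L.
After input A: C = (10·0.018 + 0.622·13.7) / 10.62 = 0.8192 mg/L.
After input B: C = (10.62·0.8192 + 0.125·3) / 10.75 = 0.8446 mg/L.
8.91 L/s = 0.00891 m³/s.
6.4 µg/L = 0.0064 mg/L.
After input C: C = (10.75·0.8446 + 0.00891·0.0064) / 10.76 = 0.8439 mg/L.

0.844 mg/L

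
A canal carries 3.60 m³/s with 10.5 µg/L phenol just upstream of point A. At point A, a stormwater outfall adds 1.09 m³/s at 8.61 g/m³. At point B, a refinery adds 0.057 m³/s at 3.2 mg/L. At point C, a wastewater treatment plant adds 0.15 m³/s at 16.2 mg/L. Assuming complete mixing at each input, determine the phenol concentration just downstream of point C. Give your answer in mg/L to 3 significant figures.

10.5 µg/L = 0.0105 mg/L.
After input A: C = (3.6·0.0105 + 1.09·8.61) / 4.69 = 2.009 mg/L.
After input B: C = (4.69·2.009 + 0.057·3.2) / 4.747 = 2.023 mg/L.
After input C: C = (4.747·2.023 + 0.15·16.2) / 4.897 = 2.458 mg/L.

2.46 mg/L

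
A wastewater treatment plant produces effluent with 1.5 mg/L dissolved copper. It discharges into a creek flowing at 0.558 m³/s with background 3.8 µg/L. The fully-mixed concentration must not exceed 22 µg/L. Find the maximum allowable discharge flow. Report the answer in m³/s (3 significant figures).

0.00687 m³/s

3.8 µg/L = 0.0038 mg/L.
22 µg/L = 0.022 mg/L.
Mass balance at complete mixing: C_std·(Q_w + Q_r) = Q_w·C_e + Q_r·C_b.
Rearranging, Q_w = Q_r·(C_std − C_b)/(C_e − C_std) = 0.558·(0.022 − 0.0038) / (1.5 − 0.022) = 0.006871 m³/s.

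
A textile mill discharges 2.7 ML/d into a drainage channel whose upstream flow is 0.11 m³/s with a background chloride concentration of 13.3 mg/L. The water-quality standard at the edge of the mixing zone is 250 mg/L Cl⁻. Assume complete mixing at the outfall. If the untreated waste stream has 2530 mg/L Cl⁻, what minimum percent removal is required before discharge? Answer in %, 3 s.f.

2.7 ML/d = 0.03125 m³/s.
Mass balance: 250·0.1412 = 0.03125·Cₑ + 0.11·13.3.
Cₑ = (35.31 − 1.463) / 0.03125 = 1083 mg/L.
Required removal = 1 − 1083/2530 = 57.19 %.

57.2 %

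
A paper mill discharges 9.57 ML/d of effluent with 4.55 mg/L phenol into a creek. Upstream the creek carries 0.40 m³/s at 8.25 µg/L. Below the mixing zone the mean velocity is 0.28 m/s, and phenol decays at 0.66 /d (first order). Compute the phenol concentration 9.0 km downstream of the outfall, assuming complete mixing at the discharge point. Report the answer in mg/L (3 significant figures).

0.777 mg/L

9.57 ML/d = 0.1108 m³/s.
8.25 µg/L = 0.00825 mg/L.
After complete mixing, C₀ = (0.1108·4.55 + 0.4·0.00825) / 0.5108 = 0.9932 mg/L.
Travel time t = 9000 m / 0.28 m/s = 3.214e+04 s = 0.372 d.
C = 0.9932·exp(−0.66·0.372) = 0.9932·0.7823 = 0.7769 mg/L.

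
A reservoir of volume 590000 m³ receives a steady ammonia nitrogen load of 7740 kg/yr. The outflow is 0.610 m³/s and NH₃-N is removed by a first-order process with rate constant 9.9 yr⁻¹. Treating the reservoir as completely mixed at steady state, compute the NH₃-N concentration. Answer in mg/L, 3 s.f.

Outflow Q = 0.610 m³/s × 3.156e+07 s/yr = 1.925e+07 m³/yr.
Steady-state CSTR mass balance: W = Q·C + k·V·C, so C = W/(Q + kV).
Q + kV = 1.925e+07 + 9.9·590000 = 2.509e+07 m³/yr.
C = 7740/2.509e+07 = 0.0003085 kg/m³ = 0.3085 mg/L.

0.308 mg/L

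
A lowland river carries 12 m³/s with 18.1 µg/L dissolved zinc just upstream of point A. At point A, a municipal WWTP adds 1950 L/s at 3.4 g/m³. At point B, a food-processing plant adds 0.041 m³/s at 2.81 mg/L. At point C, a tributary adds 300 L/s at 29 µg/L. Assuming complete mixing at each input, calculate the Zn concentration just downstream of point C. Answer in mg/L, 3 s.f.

18.1 µg/L = 0.0181 mg/L.
1950 L/s = 1.95 m³/s.
After input A: C = (12·0.0181 + 1.95·3.4) / 13.95 = 0.4908 mg/L.
After input B: C = (13.95·0.4908 + 0.041·2.81) / 13.99 = 0.4976 mg/L.
300 L/s = 0.3 m³/s.
29 µg/L = 0.029 mg/L.
After input C: C = (13.99·0.4976 + 0.3·0.029) / 14.29 = 0.4878 mg/L.

0.488 mg/L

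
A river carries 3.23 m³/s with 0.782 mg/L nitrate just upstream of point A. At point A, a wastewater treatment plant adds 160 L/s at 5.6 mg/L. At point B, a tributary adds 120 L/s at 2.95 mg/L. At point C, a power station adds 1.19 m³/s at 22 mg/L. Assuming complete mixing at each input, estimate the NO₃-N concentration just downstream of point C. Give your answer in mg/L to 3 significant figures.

6.37 mg/L

160 L/s = 0.16 m³/s.
After input A: C = (3.23·0.782 + 0.16·5.6) / 3.39 = 1.009 mg/L.
120 L/s = 0.12 m³/s.
After input B: C = (3.39·1.009 + 0.12·2.95) / 3.51 = 1.076 mg/L.
After input C: C = (3.51·1.076 + 1.19·22) / 4.7 = 6.374 mg/L.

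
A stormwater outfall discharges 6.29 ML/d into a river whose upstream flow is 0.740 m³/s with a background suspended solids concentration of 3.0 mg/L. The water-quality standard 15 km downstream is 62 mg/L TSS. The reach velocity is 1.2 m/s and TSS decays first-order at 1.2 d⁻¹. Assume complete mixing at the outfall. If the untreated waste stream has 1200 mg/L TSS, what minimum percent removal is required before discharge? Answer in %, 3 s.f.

6.29 ML/d = 0.0728 m³/s.
Travel time to the compliance point: t = 1.5e+04/1.2 = 1.25e+04 s = 0.1447 d; decay factor exp(−1.2·0.1447) = 0.8406.
So the concentration just after mixing may be at most 62/0.8406 = 73.75 mg/L.
Mass balance: 73.75·0.8128 = 0.0728·Cₑ + 0.74·3.
Cₑ = (59.95 − 2.22) / 0.0728 = 793 mg/L.
Required removal = 1 − 793/1200 = 33.92 %.

33.9 %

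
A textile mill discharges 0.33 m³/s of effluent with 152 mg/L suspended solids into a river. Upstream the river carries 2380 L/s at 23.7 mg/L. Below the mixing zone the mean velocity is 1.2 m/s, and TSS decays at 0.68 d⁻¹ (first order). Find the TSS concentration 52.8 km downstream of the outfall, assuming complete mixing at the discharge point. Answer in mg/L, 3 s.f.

27.8 mg/L

2380 L/s = 2.38 m³/s.
After complete mixing, C₀ = (0.33·152 + 2.38·23.7) / 2.71 = 39.32 mg/L.
Travel time t = 5.28e+04 m / 1.2 m/s = 4.4e+04 s = 0.5093 d.
C = 39.32·exp(−0.68·0.5093) = 39.32·0.7073 = 27.81 mg/L.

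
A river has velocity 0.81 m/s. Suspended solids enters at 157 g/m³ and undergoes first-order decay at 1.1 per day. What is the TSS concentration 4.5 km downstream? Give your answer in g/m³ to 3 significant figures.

Travel time t = 4.5 km / 0.81 m/s = 4500/0.81 = 5556 s = 0.0643 d.
First-order decay: C = 157·exp(−1.1·0.0643) = 157·0.9317 = 146.3 g/m³.

146 g/m³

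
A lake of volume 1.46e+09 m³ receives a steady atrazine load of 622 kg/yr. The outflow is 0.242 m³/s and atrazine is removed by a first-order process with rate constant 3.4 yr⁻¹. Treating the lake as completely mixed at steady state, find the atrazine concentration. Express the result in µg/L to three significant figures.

Outflow Q = 0.242 m³/s × 3.156e+07 s/yr = 7.637e+06 m³/yr.
Steady-state CSTR mass balance: W = Q·C + k·V·C, so C = W/(Q + kV).
Q + kV = 7.637e+06 + 3.4·1.46e+09 = 4.972e+09 m³/yr.
C = 622/4.972e+09 = 1.251e-07 kg/m³ = 0.0001251 mg/L = 0.1251 µg/L.

0.125 µg/L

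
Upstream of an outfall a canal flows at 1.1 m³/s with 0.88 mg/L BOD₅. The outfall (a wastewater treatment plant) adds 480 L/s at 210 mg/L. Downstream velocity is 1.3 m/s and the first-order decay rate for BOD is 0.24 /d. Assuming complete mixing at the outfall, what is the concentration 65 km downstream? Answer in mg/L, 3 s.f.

480 L/s = 0.48 m³/s.
After complete mixing, C₀ = (0.48·210 + 1.1·0.88) / 1.58 = 64.41 mg/L.
Travel time t = 6.5e+04 m / 1.3 m/s = 5e+04 s = 0.5787 d.
C = 64.41·exp(−0.24·0.5787) = 64.41·0.8703 = 56.06 mg/L.

56.1 mg/L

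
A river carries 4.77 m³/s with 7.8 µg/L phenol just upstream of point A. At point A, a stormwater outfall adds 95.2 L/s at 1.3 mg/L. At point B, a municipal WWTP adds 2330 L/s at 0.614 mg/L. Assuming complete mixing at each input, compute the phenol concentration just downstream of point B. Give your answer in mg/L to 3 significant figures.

7.8 µg/L = 0.0078 mg/L.
95.2 L/s = 0.0952 m³/s.
After input A: C = (4.77·0.0078 + 0.0952·1.3) / 4.865 = 0.03309 mg/L.
2330 L/s = 2.33 m³/s.
After input B: C = (4.865·0.03309 + 2.33·0.614) / 7.195 = 0.2212 mg/L.

0.221 mg/L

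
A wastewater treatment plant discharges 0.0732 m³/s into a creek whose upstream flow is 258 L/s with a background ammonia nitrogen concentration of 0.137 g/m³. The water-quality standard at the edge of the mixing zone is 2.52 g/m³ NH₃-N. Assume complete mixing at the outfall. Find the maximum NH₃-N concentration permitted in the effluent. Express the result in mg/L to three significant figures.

258 L/s = 0.258 m³/s.
Mass balance: 2.52·0.3312 = 0.0732·Cₑ + 0.258·0.137.
Cₑ = (0.8346 − 0.03535) / 0.0732 = 10.92 mg/L.

10.9 mg/L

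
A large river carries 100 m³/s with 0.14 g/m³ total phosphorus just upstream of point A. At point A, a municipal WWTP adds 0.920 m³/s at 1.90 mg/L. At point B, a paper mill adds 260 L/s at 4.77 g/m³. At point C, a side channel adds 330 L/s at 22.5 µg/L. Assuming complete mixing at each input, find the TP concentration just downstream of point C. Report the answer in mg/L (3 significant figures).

0.167 mg/L

After input A: C = (100·0.14 + 0.92·1.9) / 100.9 = 0.156 mg/L.
260 L/s = 0.26 m³/s.
After input B: C = (100.9·0.156 + 0.26·4.77) / 101.2 = 0.1679 mg/L.
330 L/s = 0.33 m³/s.
22.5 µg/L = 0.0225 mg/L.
After input C: C = (101.2·0.1679 + 0.33·0.0225) / 101.5 = 0.1674 mg/L.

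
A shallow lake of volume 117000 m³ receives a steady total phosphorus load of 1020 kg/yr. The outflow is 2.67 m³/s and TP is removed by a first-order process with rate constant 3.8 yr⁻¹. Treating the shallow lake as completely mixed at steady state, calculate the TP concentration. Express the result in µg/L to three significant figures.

Outflow Q = 2.67 m³/s × 3.156e+07 s/yr = 8.426e+07 m³/yr.
Steady-state CSTR mass balance: W = Q·C + k·V·C, so C = W/(Q + kV).
Q + kV = 8.426e+07 + 3.8·117000 = 8.47e+07 m³/yr.
C = 1020/8.47e+07 = 1.204e-05 kg/m³ = 0.01204 mg/L = 12.04 µg/L.

12.0 µg/L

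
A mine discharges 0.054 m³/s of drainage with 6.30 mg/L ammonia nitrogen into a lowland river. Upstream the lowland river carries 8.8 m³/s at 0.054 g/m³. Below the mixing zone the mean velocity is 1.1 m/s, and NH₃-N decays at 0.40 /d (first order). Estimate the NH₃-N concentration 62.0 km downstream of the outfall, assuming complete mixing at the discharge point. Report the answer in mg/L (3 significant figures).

0.0709 mg/L

After complete mixing, C₀ = (0.054·6.3 + 8.8·0.054) / 8.854 = 0.09209 mg/L.
Travel time t = 6.2e+04 m / 1.1 m/s = 5.636e+04 s = 0.6524 d.
C = 0.09209·exp(−0.40·0.6524) = 0.09209·0.7703 = 0.07094 mg/L.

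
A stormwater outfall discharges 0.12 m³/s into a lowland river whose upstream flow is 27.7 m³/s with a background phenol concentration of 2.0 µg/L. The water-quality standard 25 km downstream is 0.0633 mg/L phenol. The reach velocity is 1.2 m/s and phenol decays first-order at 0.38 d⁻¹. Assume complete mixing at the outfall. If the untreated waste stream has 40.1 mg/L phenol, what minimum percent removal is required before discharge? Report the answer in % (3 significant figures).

2.0 µg/L = 0.002 mg/L.
Travel time to the compliance point: t = 2.5e+04/1.2 = 2.083e+04 s = 0.2411 d; decay factor exp(−0.38·0.2411) = 0.9124.
So the concentration just after mixing may be at most 0.0633/0.9124 = 0.06937 mg/L.
Mass balance: 0.06937·27.82 = 0.12·Cₑ + 27.7·0.002.
Cₑ = (1.93 − 0.0554) / 0.12 = 15.62 mg/L.
Required removal = 1 − 15.62/40.1 = 61.04 %.

61.0 %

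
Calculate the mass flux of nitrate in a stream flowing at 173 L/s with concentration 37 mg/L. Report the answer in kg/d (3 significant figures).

553 kg/d

173 L/s = 0.173 m³/s.
Mass flux = Q·C = 0.173 m³/s × 37 g/m³ = 6.401 g/s.
= 6.401 g/s × 86.4 = 553 kg/d.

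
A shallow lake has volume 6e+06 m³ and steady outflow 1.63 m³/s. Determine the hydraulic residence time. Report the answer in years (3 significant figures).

Q = 1.63 m³/s × 3.156e+07 s/yr = 5.144e+07 m³/yr.
Hydraulic residence time τ = V/Q = 6e+06/5.144e+07 = 0.1166 yr.

0.117 yr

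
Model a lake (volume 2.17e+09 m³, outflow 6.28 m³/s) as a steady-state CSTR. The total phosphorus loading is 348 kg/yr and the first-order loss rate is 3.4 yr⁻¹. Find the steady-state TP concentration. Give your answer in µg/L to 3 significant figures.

0.0459 µg/L

Outflow Q = 6.28 m³/s × 3.156e+07 s/yr = 1.982e+08 m³/yr.
Steady-state CSTR mass balance: W = Q·C + k·V·C, so C = W/(Q + kV).
Q + kV = 1.982e+08 + 3.4·2.17e+09 = 7.576e+09 m³/yr.
C = 348/7.576e+09 = 4.593e-08 kg/m³ = 4.593e-05 mg/L = 0.04593 µg/L.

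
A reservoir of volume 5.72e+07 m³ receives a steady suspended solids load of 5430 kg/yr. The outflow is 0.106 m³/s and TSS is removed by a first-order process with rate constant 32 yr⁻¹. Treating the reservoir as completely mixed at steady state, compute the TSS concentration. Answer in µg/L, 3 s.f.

2.96 µg/L

Outflow Q = 0.106 m³/s × 3.156e+07 s/yr = 3.345e+06 m³/yr.
Steady-state CSTR mass balance: W = Q·C + k·V·C, so C = W/(Q + kV).
Q + kV = 3.345e+06 + 32·5.72e+07 = 1.834e+09 m³/yr.
C = 5430/1.834e+09 = 2.961e-06 kg/m³ = 0.002961 mg/L = 2.961 µg/L.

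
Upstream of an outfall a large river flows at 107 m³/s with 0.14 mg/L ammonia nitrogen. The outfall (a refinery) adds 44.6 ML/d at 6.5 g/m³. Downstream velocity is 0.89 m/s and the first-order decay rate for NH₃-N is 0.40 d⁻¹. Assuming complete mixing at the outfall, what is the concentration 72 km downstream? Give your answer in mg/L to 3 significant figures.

44.6 ML/d = 0.5162 m³/s.
After complete mixing, C₀ = (0.5162·6.5 + 107·0.14) / 107.5 = 0.1705 mg/L.
Travel time t = 7.2e+04 m / 0.89 m/s = 8.09e+04 s = 0.9363 d.
C = 0.1705·exp(−0.40·0.9363) = 0.1705·0.6876 = 0.1173 mg/L.

0.117 mg/L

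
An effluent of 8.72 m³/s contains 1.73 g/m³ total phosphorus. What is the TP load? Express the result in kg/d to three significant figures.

1300 kg/d

Mass flux = Q·C = 8.72 m³/s × 1.73 g/m³ = 15.09 g/s.
= 15.09 g/s × 86.4 = 1303 kg/d.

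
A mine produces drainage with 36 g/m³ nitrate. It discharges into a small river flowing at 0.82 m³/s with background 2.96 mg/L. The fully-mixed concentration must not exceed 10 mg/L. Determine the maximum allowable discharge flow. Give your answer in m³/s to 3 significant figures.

Mass balance at complete mixing: C_std·(Q_w + Q_r) = Q_w·C_e + Q_r·C_b.
Rearranging, Q_w = Q_r·(C_std − C_b)/(C_e − C_std) = 0.82·(10 − 2.96) / (36 − 10) = 0.222 m³/s.

0.222 m³/s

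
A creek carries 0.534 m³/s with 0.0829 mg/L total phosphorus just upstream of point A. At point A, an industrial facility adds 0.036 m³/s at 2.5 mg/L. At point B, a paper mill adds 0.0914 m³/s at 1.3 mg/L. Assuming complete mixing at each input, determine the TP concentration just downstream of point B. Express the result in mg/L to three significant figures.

0.383 mg/L

After input A: C = (0.534·0.0829 + 0.036·2.5) / 0.57 = 0.2356 mg/L.
After input B: C = (0.57·0.2356 + 0.0914·1.3) / 0.6614 = 0.3827 mg/L.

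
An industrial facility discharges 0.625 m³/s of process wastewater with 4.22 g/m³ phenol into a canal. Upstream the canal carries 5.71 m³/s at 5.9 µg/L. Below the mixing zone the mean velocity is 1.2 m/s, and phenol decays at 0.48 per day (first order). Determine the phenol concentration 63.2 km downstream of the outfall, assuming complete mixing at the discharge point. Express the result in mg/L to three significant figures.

0.315 mg/L

5.9 µg/L = 0.0059 mg/L.
After complete mixing, C₀ = (0.625·4.22 + 5.71·0.0059) / 6.335 = 0.4217 mg/L.
Travel time t = 6.32e+04 m / 1.2 m/s = 5.267e+04 s = 0.6096 d.
C = 0.4217·exp(−0.48·0.6096) = 0.4217·0.7463 = 0.3147 mg/L.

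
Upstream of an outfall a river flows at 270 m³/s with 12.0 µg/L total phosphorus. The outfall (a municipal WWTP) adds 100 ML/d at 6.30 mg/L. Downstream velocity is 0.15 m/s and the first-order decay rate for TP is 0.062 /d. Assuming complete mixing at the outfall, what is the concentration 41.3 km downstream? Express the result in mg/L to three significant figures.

0.0319 mg/L

100 ML/d = 1.157 m³/s.
12.0 µg/L = 0.012 mg/L.
After complete mixing, C₀ = (1.157·6.3 + 270·0.012) / 271.2 = 0.03884 mg/L.
Travel time t = 4.13e+04 m / 0.15 m/s = 2.753e+05 s = 3.187 d.
C = 0.03884·exp(−0.062·3.187) = 0.03884·0.8207 = 0.03188 mg/L.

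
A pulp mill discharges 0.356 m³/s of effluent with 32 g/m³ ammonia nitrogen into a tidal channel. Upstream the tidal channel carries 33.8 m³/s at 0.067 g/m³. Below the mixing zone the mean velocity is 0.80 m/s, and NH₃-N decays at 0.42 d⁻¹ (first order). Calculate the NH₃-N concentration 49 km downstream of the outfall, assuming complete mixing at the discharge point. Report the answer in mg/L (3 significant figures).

After complete mixing, C₀ = (0.356·32 + 33.8·0.067) / 34.16 = 0.3998 mg/L.
Travel time t = 4.9e+04 m / 0.80 m/s = 6.125e+04 s = 0.7089 d.
C = 0.3998·exp(−0.42·0.7089) = 0.3998·0.7425 = 0.2969 mg/L.

0.297 mg/L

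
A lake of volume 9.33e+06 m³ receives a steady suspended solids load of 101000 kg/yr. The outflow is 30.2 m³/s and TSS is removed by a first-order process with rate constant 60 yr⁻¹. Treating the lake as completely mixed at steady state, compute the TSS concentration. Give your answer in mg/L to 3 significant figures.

0.0668 mg/L

Outflow Q = 30.2 m³/s × 3.156e+07 s/yr = 9.53e+08 m³/yr.
Steady-state CSTR mass balance: W = Q·C + k·V·C, so C = W/(Q + kV).
Q + kV = 9.53e+08 + 60·9.33e+06 = 1.513e+09 m³/yr.
C = 101000/1.513e+09 = 6.676e-05 kg/m³ = 0.06676 mg/L.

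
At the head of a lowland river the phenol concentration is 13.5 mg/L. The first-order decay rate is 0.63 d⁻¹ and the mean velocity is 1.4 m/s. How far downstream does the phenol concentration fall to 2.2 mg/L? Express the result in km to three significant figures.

348 km

From C = C₀·e^(−kt), t = ln(C₀/C)/k = ln(13.5/2.2)/0.63 = 1.814/0.63 = 2.88 d.
Distance = v·t = 1.4 m/s × 2.488e+05 s = 3.483e+05 m = 348.3 km.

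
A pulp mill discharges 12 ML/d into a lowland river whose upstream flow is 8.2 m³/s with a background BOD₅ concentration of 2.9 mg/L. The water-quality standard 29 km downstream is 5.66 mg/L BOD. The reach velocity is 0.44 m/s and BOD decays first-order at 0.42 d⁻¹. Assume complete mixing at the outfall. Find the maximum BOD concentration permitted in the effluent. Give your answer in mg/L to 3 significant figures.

297 mg/L

12 ML/d = 0.1389 m³/s.
Travel time to the compliance point: t = 2.9e+04/0.44 = 6.591e+04 s = 0.7628 d; decay factor exp(−0.42·0.7628) = 0.7259.
So the concentration just after mixing may be at most 5.66/0.7259 = 7.798 mg/L.
Mass balance: 7.798·8.339 = 0.1389·Cₑ + 8.2·2.9.
Cₑ = (65.02 − 23.78) / 0.1389 = 297 mg/L.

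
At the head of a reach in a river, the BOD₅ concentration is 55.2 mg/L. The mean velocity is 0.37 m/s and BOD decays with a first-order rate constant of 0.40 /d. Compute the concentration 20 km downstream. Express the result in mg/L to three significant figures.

Travel time t = 20 km / 0.37 m/s = 2e+04/0.37 = 5.405e+04 s = 0.6256 d.
First-order decay: C = 55.2·exp(−0.40·0.6256) = 55.2·0.7786 = 42.98 mg/L.

43.0 mg/L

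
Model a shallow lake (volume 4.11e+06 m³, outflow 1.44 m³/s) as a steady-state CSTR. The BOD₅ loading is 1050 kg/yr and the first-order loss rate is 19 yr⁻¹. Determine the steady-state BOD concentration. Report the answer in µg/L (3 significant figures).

Outflow Q = 1.44 m³/s × 3.156e+07 s/yr = 4.544e+07 m³/yr.
Steady-state CSTR mass balance: W = Q·C + k·V·C, so C = W/(Q + kV).
Q + kV = 4.544e+07 + 19·4.11e+06 = 1.235e+08 m³/yr.
C = 1050/1.235e+08 = 8.5e-06 kg/m³ = 0.0085 mg/L = 8.5 µg/L.

8.50 µg/L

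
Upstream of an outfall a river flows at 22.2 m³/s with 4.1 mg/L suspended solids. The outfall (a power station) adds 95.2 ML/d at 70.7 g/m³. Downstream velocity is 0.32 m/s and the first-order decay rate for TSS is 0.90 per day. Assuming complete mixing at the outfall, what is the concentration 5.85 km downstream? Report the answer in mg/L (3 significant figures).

95.2 ML/d = 1.102 m³/s.
After complete mixing, C₀ = (1.102·70.7 + 22.2·4.1) / 23.3 = 7.249 mg/L.
Travel time t = 5850 m / 0.32 m/s = 1.828e+04 s = 0.2116 d.
C = 7.249·exp(−0.90·0.2116) = 7.249·0.8266 = 5.992 mg/L.

5.99 mg/L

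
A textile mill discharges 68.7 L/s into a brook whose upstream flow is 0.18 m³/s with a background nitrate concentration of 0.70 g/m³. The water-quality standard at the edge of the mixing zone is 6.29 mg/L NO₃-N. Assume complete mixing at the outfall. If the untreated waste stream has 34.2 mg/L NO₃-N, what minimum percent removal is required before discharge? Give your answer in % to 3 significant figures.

68.7 L/s = 0.0687 m³/s.
Mass balance: 6.29·0.2487 = 0.0687·Cₑ + 0.18·0.7.
Cₑ = (1.564 − 0.126) / 0.0687 = 20.94 mg/L.
Required removal = 1 − 20.94/34.2 = 38.78 %.

38.8 %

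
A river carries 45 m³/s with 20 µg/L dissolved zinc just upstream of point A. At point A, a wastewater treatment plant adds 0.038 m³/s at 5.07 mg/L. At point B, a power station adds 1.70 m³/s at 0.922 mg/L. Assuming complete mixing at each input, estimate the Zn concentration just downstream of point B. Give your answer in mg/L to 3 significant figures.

20 µg/L = 0.02 mg/L.
After input A: C = (45·0.02 + 0.038·5.07) / 45.04 = 0.02426 mg/L.
After input B: C = (45.04·0.02426 + 1.7·0.922) / 46.74 = 0.05691 mg/L.

0.0569 mg/L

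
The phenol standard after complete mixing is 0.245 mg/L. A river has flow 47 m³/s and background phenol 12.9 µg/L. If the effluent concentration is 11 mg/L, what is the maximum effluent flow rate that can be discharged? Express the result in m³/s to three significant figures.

12.9 µg/L = 0.0129 mg/L.
Mass balance at complete mixing: C_std·(Q_w + Q_r) = Q_w·C_e + Q_r·C_b.
Rearranging, Q_w = Q_r·(C_std − C_b)/(C_e − C_std) = 47·(0.245 − 0.0129) / (11 − 0.245) = 1.014 m³/s.

1.01 m³/s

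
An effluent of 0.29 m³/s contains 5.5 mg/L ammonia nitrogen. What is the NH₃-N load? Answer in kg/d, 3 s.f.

138 kg/d

Mass flux = Q·C = 0.29 m³/s × 5.5 g/m³ = 1.595 g/s.
= 1.595 g/s × 86.4 = 137.8 kg/d.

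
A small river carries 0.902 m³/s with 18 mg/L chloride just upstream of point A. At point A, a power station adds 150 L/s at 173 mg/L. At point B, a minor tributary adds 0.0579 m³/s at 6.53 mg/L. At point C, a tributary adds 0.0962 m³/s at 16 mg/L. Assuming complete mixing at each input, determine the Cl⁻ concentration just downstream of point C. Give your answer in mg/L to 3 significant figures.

150 L/s = 0.15 m³/s.
After input A: C = (0.902·18 + 0.15·173) / 1.052 = 40.1 mg/L.
After input B: C = (1.052·40.1 + 0.0579·6.53) / 1.11 = 38.35 mg/L.
After input C: C = (1.11·38.35 + 0.0962·16) / 1.206 = 36.57 mg/L.

36.6 mg/L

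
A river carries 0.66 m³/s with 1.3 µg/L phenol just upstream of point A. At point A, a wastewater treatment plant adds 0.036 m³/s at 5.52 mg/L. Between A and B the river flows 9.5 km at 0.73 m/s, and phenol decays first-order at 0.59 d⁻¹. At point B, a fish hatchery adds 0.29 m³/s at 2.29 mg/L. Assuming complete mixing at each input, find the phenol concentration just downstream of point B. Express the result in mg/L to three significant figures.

0.859 mg/L

1.3 µg/L = 0.0013 mg/L.
After input A: C = (0.66·0.0013 + 0.036·5.52) / 0.696 = 0.2867 mg/L.
Over the 9.5 km reach to input B (t = 1.301e+04 s = 0.1506 d), decay gives C = 0.2867·exp(−0.59·0.1506) = 0.2624 mg/L.
After input B: C = (0.696·0.2624 + 0.29·2.29) / 0.986 = 0.8587 mg/L.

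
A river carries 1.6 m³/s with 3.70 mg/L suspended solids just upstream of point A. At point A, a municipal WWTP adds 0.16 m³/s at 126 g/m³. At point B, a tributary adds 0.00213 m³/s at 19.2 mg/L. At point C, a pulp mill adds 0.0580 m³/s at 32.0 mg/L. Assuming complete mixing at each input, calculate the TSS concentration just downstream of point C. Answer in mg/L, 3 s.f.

15.4 mg/L

After input A: C = (1.6·3.7 + 0.16·126) / 1.76 = 14.82 mg/L.
After input B: C = (1.76·14.82 + 0.00213·19.2) / 1.762 = 14.82 mg/L.
After input C: C = (1.762·14.82 + 0.058·32) / 1.82 = 15.37 mg/L.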